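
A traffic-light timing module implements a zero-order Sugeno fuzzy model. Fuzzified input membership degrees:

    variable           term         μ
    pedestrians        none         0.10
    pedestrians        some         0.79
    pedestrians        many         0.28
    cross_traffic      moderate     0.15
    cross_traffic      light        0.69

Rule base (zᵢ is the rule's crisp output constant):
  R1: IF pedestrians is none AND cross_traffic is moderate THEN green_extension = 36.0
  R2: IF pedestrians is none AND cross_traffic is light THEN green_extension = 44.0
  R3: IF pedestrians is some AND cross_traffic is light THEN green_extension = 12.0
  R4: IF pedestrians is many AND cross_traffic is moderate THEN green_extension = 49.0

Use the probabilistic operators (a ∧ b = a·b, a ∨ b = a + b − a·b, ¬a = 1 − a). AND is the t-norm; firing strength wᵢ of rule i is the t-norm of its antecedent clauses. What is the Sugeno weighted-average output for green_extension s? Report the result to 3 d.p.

18.142

R1 (z=36.0): none=0.10, moderate=0.15; AND[a·b] → w = 0.0150
R2 (z=44.0): none=0.10, light=0.69; AND[a·b] → w = 0.0690
R3 (z=12.0): some=0.79, light=0.69; AND[a·b] → w = 0.5451
R4 (z=49.0): many=0.28, moderate=0.15; AND[a·b] → w = 0.0420
Weighted average = (0.0150·36.0 + 0.0690·44.0 + 0.5451·12.0 + 0.0420·49.0) / (0.0150 + 0.0690 + 0.5451 + 0.0420)
  = 12.1752 / 0.6711 = 18.142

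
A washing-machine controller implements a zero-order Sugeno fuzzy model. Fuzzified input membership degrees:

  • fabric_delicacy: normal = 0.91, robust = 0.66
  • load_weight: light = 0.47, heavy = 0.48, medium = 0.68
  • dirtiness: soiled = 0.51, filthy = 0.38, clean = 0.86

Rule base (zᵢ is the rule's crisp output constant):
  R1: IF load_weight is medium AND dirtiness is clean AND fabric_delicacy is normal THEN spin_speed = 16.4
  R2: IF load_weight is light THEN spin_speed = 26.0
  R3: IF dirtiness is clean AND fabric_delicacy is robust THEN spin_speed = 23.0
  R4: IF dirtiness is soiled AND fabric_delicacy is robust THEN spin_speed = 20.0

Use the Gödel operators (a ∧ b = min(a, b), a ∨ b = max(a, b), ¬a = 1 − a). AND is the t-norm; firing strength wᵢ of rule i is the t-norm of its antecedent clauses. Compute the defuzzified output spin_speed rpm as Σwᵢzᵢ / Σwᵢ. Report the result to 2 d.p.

21.01

R1 (z=16.4): medium=0.68, clean=0.86, normal=0.91; AND[min(a, b)] → w = 0.68
R2 (z=26.0): light=0.47 → w = 0.47
R3 (z=23.0): clean=0.86, robust=0.66; AND[min(a, b)] → w = 0.66
R4 (z=20.0): soiled=0.51, robust=0.66; AND[min(a, b)] → w = 0.51
Weighted average = (0.68·16.4 + 0.47·26.0 + 0.66·23.0 + 0.51·20.0) / (0.68 + 0.47 + 0.66 + 0.51)
  = 48.7520 / 2.3200 = 21.01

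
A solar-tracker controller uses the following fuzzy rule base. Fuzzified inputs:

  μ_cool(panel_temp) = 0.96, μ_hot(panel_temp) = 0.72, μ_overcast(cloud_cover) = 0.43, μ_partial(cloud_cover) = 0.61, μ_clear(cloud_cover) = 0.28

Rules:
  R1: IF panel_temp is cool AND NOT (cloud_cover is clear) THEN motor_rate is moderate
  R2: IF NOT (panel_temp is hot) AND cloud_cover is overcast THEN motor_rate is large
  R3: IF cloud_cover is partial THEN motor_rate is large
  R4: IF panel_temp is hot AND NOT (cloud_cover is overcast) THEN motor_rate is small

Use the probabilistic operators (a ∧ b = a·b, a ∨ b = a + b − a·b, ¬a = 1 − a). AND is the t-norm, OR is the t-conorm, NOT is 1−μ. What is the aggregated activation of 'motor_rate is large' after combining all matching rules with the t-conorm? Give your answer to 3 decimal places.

R1: cool=0.96, ¬clear=1−0.28=0.72; AND[a·b] → w = 0.6912
R2: ¬hot=1−0.72=0.28, overcast=0.43; AND[a·b] → w = 0.1204
R3: partial=0.61 → w = 0.6100
R4: hot=0.72, ¬overcast=1−0.43=0.57; AND[a·b] → w = 0.4104
Rules with consequent 'large': {R2, R3} → strengths 0.1204, 0.6100
Aggregate via t-conorm [a + b − a·b]: 0.6570

0.657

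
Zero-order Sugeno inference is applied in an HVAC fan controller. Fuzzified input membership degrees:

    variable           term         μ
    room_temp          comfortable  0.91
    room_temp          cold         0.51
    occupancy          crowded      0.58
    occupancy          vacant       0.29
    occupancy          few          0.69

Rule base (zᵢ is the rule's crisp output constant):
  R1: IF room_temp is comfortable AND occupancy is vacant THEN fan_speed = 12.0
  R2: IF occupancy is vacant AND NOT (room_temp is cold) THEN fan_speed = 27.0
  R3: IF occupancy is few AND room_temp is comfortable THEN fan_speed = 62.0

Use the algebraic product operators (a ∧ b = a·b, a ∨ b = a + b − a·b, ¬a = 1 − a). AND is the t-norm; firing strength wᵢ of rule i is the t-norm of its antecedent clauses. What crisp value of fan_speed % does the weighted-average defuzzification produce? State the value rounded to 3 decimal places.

R1 (z=12.0): comfortable=0.91, vacant=0.29; AND[a·b] → w = 0.2639
R2 (z=27.0): vacant=0.29, ¬cold=1−0.51=0.49; AND[a·b] → w = 0.1421
R3 (z=62.0): few=0.69, comfortable=0.91; AND[a·b] → w = 0.6279
Weighted average = (0.2639·12.0 + 0.1421·27.0 + 0.6279·62.0) / (0.2639 + 0.1421 + 0.6279)
  = 45.9333 / 1.0339 = 44.427

44.427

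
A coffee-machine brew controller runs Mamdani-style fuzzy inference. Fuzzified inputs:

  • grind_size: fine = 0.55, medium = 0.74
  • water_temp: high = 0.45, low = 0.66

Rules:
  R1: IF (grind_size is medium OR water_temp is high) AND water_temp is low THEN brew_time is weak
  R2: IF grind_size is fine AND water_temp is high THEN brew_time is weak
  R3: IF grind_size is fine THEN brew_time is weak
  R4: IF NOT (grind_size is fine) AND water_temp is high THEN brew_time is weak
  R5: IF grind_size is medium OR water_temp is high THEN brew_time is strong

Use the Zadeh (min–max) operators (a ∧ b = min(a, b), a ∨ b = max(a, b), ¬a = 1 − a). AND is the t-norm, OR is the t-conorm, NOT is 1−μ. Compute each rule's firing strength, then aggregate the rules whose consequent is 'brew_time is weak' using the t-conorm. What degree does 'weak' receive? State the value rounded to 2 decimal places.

R1: (medium=0.74 OR high=0.45) = 0.74; AND[min(a, b)] with low=0.66 → w = 0.66
R2: fine=0.55, high=0.45; AND[min(a, b)] → w = 0.45
R3: fine=0.55 → w = 0.55
R4: ¬fine=1−0.55=0.45, high=0.45; AND[min(a, b)] → w = 0.45
R5: medium=0.74, high=0.45; OR[max(a, b)] → w = 0.74
Rules with consequent 'weak': {R1, R2, R3, R4} → strengths 0.66, 0.45, 0.55, 0.45
Aggregate via t-conorm [max(a, b)]: 0.66

0.66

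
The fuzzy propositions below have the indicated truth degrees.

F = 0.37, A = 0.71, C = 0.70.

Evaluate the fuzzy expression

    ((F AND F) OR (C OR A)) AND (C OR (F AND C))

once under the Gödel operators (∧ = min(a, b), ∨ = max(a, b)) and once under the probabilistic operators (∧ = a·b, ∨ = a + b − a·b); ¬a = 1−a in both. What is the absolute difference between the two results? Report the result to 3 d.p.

0.019

Under Gödel:
  F AND F = min(a, b) on (0.37, 0.37) = 0.37
  C OR A = max(a, b) on (0.70, 0.71) = 0.71
  (F AND F) OR (C OR A) = max(a, b) on (0.37, 0.71) = 0.71
  F AND C = min(a, b) on (0.37, 0.70) = 0.37
  C OR (F AND C) = max(a, b) on (0.70, 0.37) = 0.70
  ((F AND F) OR (C OR A)) AND (C OR (F AND C)) = min(a, b) on (0.71, 0.70) = 0.70
  → value = 0.7000
Under probabilistic:
  F AND F = a·b on (0.3700, 0.3700) = 0.1369
  C OR A = a + b − a·b on (0.7000, 0.7100) = 0.9130
  (F AND F) OR (C OR A) = a + b − a·b on (0.1369, 0.9130) = 0.9249
  F AND C = a·b on (0.3700, 0.7000) = 0.2590
  C OR (F AND C) = a + b − a·b on (0.7000, 0.2590) = 0.7777
  ((F AND F) OR (C OR A)) AND (C OR (F AND C)) = a·b on (0.9249, 0.7777) = 0.7193
  → value = 0.7193
|0.7000 − 0.7193| = 0.019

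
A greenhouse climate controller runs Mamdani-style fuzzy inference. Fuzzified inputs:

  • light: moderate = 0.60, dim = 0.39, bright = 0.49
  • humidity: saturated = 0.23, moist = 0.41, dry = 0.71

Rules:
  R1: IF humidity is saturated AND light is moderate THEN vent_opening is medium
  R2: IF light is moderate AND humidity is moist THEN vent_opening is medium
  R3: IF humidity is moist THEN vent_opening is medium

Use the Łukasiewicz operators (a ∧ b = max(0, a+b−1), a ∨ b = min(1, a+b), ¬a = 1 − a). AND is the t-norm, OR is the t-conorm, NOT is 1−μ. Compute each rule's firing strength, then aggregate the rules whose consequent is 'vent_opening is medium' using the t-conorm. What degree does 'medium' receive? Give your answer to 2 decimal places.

R1: saturated=0.23, moderate=0.60; AND[max(0, a+b−1)] → w = 0.00
R2: moderate=0.60, moist=0.41; AND[max(0, a+b−1)] → w = 0.01
R3: moist=0.41 → w = 0.41
Rules with consequent 'medium': {R1, R2, R3} → strengths 0.00, 0.01, 0.41
Aggregate via t-conorm [min(1, a+b)]: 0.42

0.42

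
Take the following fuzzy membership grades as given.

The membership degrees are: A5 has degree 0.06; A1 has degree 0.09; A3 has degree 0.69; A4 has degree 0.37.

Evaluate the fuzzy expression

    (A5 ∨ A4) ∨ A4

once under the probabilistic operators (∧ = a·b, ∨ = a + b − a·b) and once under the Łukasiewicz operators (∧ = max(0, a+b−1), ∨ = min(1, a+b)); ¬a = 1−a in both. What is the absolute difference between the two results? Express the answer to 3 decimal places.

0.173

Under probabilistic:
  A5 ∨ A4 = a + b − a·b on (0.0600, 0.3700) = 0.4078
  (A5 ∨ A4) ∨ A4 = a + b − a·b on (0.4078, 0.3700) = 0.6269
  → value = 0.6269
Under Łukasiewicz:
  A5 ∨ A4 = min(1, a+b) on (0.06, 0.37) = 0.43
  (A5 ∨ A4) ∨ A4 = min(1, a+b) on (0.43, 0.37) = 0.80
  → value = 0.8000
|0.6269 − 0.8000| = 0.173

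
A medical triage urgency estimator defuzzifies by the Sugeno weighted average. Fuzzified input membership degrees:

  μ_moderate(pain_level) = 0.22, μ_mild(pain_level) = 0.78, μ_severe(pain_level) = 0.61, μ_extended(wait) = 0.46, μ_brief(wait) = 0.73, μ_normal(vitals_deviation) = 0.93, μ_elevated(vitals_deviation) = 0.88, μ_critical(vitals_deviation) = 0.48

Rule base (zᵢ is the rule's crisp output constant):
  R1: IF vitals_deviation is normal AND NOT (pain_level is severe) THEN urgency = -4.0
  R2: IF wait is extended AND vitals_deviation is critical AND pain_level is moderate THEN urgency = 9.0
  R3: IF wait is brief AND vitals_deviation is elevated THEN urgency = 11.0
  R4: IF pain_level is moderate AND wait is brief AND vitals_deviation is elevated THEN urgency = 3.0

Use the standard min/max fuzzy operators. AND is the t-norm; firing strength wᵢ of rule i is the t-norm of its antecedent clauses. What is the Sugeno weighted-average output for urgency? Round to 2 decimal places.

R1 (z=-4.0): normal=0.93, ¬severe=1−0.61=0.39; AND[min(a, b)] → w = 0.39
R2 (z=9.0): extended=0.46, critical=0.48, moderate=0.22; AND[min(a, b)] → w = 0.22
R3 (z=11.0): brief=0.73, elevated=0.88; AND[min(a, b)] → w = 0.73
R4 (z=3.0): moderate=0.22, brief=0.73, elevated=0.88; AND[min(a, b)] → w = 0.22
Weighted average = (0.39·-4.0 + 0.22·9.0 + 0.73·11.0 + 0.22·3.0) / (0.39 + 0.22 + 0.73 + 0.22)
  = 9.1100 / 1.5600 = 5.84

5.84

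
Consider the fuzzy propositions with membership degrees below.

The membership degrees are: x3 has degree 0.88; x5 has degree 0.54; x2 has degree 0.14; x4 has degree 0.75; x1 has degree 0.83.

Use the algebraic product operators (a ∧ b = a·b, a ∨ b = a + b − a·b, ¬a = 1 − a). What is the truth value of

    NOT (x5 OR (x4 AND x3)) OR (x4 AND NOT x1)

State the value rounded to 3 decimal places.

0.264

x4 AND x3 = a·b on (0.7500, 0.8800) = 0.6600
x5 OR (x4 AND x3) = a + b − a·b on (0.5400, 0.6600) = 0.8436
NOT (x5 OR (x4 AND x3)) = 1 − 0.8436 = 0.1564
NOT x1 = 1 − 0.8300 = 0.1700
x4 AND NOT x1 = a·b on (0.7500, 0.1700) = 0.1275
NOT (x5 OR (x4 AND x3)) OR (x4 AND NOT x1) = a + b − a·b on (0.1564, 0.1275) = 0.2640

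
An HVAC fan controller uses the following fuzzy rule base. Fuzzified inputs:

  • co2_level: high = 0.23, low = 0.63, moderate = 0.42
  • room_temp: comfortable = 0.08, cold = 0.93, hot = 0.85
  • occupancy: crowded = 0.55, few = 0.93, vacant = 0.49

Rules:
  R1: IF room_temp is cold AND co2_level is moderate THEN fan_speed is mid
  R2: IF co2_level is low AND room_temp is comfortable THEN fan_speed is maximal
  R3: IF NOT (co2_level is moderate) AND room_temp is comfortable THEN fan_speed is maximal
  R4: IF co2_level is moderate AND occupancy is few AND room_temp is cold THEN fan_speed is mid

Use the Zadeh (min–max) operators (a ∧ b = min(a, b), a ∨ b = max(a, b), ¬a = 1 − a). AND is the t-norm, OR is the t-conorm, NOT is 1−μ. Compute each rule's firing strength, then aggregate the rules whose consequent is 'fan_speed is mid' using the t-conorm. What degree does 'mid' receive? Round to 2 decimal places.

0.42

R1: cold=0.93, moderate=0.42; AND[min(a, b)] → w = 0.42
R2: low=0.63, comfortable=0.08; AND[min(a, b)] → w = 0.08
R3: ¬moderate=1−0.42=0.58, comfortable=0.08; AND[min(a, b)] → w = 0.08
R4: moderate=0.42, few=0.93, cold=0.93; AND[min(a, b)] → w = 0.42
Rules with consequent 'mid': {R1, R4} → strengths 0.42, 0.42
Aggregate via t-conorm [max(a, b)]: 0.42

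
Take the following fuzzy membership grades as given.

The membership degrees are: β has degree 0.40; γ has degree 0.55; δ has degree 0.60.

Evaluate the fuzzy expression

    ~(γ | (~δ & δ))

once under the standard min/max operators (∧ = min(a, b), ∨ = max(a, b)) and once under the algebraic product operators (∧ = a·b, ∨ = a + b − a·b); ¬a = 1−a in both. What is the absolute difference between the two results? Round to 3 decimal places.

0.108

Under standard min/max:
  ~δ = 1 − 0.60 = 0.40
  ~δ & δ = min(a, b) on (0.40, 0.60) = 0.40
  γ | (~δ & δ) = max(a, b) on (0.55, 0.40) = 0.55
  ~(γ | (~δ & δ)) = 1 − 0.55 = 0.45
  → value = 0.4500
Under algebraic product:
  ~δ = 1 − 0.6000 = 0.4000
  ~δ & δ = a·b on (0.4000, 0.6000) = 0.2400
  γ | (~δ & δ) = a + b − a·b on (0.5500, 0.2400) = 0.6580
  ~(γ | (~δ & δ)) = 1 − 0.6580 = 0.3420
  → value = 0.3420
|0.4500 − 0.3420| = 0.108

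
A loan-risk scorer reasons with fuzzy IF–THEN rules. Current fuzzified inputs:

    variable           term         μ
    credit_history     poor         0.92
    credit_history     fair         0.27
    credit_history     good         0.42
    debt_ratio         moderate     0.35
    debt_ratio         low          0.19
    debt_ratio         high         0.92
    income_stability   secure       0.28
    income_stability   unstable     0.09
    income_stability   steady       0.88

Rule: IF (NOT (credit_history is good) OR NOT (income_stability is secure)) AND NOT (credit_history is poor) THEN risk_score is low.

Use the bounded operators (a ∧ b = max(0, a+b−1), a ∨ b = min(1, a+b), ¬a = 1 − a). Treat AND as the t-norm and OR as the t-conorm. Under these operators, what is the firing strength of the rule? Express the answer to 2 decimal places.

0.08

firing strength: (¬good=1−0.42=0.58 OR ¬secure=1−0.28=0.72) = 1.00; AND[max(0, a+b−1)] with ¬poor=1−0.92=0.08 → w = 0.08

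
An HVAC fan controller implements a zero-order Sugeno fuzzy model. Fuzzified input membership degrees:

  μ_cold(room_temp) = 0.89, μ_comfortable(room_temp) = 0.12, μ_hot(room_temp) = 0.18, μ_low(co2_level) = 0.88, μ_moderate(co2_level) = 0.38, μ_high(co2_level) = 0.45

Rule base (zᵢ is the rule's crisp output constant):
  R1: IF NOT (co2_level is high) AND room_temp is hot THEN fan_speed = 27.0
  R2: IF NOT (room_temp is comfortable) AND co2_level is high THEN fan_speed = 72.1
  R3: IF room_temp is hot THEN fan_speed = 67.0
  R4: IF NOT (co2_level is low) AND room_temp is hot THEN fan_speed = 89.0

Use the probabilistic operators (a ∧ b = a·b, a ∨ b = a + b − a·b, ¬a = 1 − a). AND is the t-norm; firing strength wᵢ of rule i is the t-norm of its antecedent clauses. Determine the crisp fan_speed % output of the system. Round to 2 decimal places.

64.90

R1 (z=27.0): ¬high=1−0.45=0.55, hot=0.18; AND[a·b] → w = 0.0990
R2 (z=72.1): ¬comfortable=1−0.12=0.88, high=0.45; AND[a·b] → w = 0.3960
R3 (z=67.0): hot=0.18 → w = 0.1800
R4 (z=89.0): ¬low=1−0.88=0.12, hot=0.18; AND[a·b] → w = 0.0216
Weighted average = (0.0990·27.0 + 0.3960·72.1 + 0.1800·67.0 + 0.0216·89.0) / (0.0990 + 0.3960 + 0.1800 + 0.0216)
  = 45.2070 / 0.6966 = 64.90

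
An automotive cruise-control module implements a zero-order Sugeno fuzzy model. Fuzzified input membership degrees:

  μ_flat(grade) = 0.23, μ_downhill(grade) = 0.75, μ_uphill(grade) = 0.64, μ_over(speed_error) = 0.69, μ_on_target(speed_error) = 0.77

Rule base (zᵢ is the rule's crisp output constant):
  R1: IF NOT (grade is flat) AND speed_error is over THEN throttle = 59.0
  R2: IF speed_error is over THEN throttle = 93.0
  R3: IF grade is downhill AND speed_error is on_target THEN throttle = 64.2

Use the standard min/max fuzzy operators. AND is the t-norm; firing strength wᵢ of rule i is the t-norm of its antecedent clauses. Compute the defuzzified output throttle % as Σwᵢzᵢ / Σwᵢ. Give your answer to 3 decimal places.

71.845

R1 (z=59.0): ¬flat=1−0.23=0.77, over=0.69; AND[min(a, b)] → w = 0.69
R2 (z=93.0): over=0.69 → w = 0.69
R3 (z=64.2): downhill=0.75, on_target=0.77; AND[min(a, b)] → w = 0.75
Weighted average = (0.69·59.0 + 0.69·93.0 + 0.75·64.2) / (0.69 + 0.69 + 0.75)
  = 153.0300 / 2.1300 = 71.845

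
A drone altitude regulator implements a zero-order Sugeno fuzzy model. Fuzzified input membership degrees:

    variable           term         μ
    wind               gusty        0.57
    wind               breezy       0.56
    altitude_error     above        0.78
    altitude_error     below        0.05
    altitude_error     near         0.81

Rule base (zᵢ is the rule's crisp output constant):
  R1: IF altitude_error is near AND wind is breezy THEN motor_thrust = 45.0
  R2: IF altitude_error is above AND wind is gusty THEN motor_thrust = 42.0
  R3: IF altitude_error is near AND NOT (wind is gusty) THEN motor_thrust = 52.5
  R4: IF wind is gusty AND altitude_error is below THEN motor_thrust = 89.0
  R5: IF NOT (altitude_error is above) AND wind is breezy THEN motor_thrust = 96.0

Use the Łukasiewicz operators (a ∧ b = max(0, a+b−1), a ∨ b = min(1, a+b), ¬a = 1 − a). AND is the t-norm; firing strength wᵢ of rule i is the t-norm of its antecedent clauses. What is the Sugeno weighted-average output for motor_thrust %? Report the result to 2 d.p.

45.78

R1 (z=45.0): near=0.81, breezy=0.56; AND[max(0, a+b−1)] → w = 0.37
R2 (z=42.0): above=0.78, gusty=0.57; AND[max(0, a+b−1)] → w = 0.35
R3 (z=52.5): near=0.81, ¬gusty=1−0.57=0.43; AND[max(0, a+b−1)] → w = 0.24
R4 (z=89.0): gusty=0.57, below=0.05; AND[max(0, a+b−1)] → w = 0.00
R5 (z=96.0): ¬above=1−0.78=0.22, breezy=0.56; AND[max(0, a+b−1)] → w = 0.00
Weighted average = (0.37·45.0 + 0.35·42.0 + 0.24·52.5 + 0.00·89.0 + 0.00·96.0) / (0.37 + 0.35 + 0.24 + 0.00 + 0.00)
  = 43.9500 / 0.9600 = 45.78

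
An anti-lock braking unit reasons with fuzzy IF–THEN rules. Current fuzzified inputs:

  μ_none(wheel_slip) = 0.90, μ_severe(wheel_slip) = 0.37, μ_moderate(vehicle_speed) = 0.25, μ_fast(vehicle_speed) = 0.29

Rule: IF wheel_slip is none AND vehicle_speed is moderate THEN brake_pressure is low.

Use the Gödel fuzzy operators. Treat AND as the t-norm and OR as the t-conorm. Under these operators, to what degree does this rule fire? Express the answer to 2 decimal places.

firing strength: none=0.90, moderate=0.25; AND[min(a, b)] → w = 0.25

0.25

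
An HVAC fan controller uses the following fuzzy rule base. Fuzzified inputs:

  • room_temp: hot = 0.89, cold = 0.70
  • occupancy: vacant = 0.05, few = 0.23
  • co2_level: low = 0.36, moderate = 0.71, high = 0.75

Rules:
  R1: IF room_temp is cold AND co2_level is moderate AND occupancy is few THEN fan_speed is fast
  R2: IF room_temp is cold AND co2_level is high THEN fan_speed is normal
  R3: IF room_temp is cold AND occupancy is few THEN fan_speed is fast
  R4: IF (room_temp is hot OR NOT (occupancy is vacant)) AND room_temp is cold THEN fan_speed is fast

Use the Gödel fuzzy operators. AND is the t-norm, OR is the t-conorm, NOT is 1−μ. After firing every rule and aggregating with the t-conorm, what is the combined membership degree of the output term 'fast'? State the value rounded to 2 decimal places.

R1: cold=0.70, moderate=0.71, few=0.23; AND[min(a, b)] → w = 0.23
R2: cold=0.70, high=0.75; AND[min(a, b)] → w = 0.70
R3: cold=0.70, few=0.23; AND[min(a, b)] → w = 0.23
R4: (hot=0.89 OR ¬vacant=1−0.05=0.95) = 0.95; AND[min(a, b)] with cold=0.70 → w = 0.70
Rules with consequent 'fast': {R1, R3, R4} → strengths 0.23, 0.23, 0.70
Aggregate via t-conorm [max(a, b)]: 0.70

0.70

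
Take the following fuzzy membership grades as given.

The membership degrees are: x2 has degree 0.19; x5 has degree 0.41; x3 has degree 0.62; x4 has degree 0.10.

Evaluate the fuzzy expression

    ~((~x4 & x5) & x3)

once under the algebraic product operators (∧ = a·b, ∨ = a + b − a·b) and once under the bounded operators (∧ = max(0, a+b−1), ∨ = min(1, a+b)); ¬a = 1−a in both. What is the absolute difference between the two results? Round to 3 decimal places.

Under algebraic product:
  ~x4 = 1 − 0.1000 = 0.9000
  ~x4 & x5 = a·b on (0.9000, 0.4100) = 0.3690
  (~x4 & x5) & x3 = a·b on (0.3690, 0.6200) = 0.2288
  ~((~x4 & x5) & x3) = 1 − 0.2288 = 0.7712
  → value = 0.7712
Under bounded:
  ~x4 = 1 − 0.10 = 0.90
  ~x4 & x5 = max(0, a+b−1) on (0.90, 0.41) = 0.31
  (~x4 & x5) & x3 = max(0, a+b−1) on (0.31, 0.62) = 0.00
  ~((~x4 & x5) & x3) = 1 − 0.00 = 1.00
  → value = 1.0000
|0.7712 − 1.0000| = 0.229

0.229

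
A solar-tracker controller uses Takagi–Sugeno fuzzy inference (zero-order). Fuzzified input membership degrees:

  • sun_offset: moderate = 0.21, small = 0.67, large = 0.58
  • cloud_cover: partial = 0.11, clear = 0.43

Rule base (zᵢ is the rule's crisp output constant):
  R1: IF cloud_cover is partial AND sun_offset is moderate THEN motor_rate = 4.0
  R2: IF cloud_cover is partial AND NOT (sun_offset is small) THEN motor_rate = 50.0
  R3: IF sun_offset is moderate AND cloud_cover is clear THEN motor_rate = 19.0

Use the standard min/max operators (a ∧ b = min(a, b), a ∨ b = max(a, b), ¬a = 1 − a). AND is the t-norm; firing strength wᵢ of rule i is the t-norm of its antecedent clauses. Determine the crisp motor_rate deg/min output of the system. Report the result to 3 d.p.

R1 (z=4.0): partial=0.11, moderate=0.21; AND[min(a, b)] → w = 0.11
R2 (z=50.0): partial=0.11, ¬small=1−0.67=0.33; AND[min(a, b)] → w = 0.11
R3 (z=19.0): moderate=0.21, clear=0.43; AND[min(a, b)] → w = 0.21
Weighted average = (0.11·4.0 + 0.11·50.0 + 0.21·19.0) / (0.11 + 0.11 + 0.21)
  = 9.9300 / 0.4300 = 23.093

23.093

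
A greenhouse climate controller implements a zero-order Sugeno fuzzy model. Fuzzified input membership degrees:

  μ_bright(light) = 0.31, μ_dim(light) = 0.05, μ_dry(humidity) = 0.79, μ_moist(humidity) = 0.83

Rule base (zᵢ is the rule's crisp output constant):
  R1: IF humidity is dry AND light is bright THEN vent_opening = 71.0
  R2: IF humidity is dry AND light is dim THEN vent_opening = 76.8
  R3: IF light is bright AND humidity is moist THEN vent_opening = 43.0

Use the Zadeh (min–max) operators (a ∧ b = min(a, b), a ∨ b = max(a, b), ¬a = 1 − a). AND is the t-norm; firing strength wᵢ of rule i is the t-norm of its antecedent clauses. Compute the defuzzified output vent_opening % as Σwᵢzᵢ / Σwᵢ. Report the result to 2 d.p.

R1 (z=71.0): dry=0.79, bright=0.31; AND[min(a, b)] → w = 0.31
R2 (z=76.8): dry=0.79, dim=0.05; AND[min(a, b)] → w = 0.05
R3 (z=43.0): bright=0.31, moist=0.83; AND[min(a, b)] → w = 0.31
Weighted average = (0.31·71.0 + 0.05·76.8 + 0.31·43.0) / (0.31 + 0.05 + 0.31)
  = 39.1800 / 0.6700 = 58.48

58.48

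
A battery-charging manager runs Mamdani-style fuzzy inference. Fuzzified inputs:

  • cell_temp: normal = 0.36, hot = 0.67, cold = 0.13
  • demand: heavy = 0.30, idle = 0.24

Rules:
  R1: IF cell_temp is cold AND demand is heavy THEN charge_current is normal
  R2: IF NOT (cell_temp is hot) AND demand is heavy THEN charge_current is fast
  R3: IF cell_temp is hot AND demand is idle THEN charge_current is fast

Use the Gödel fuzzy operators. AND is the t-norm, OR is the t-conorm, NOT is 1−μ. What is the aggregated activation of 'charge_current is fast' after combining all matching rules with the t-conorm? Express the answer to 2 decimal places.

R1: cold=0.13, heavy=0.30; AND[min(a, b)] → w = 0.13
R2: ¬hot=1−0.67=0.33, heavy=0.30; AND[min(a, b)] → w = 0.30
R3: hot=0.67, idle=0.24; AND[min(a, b)] → w = 0.24
Rules with consequent 'fast': {R2, R3} → strengths 0.30, 0.24
Aggregate via t-conorm [max(a, b)]: 0.30

0.30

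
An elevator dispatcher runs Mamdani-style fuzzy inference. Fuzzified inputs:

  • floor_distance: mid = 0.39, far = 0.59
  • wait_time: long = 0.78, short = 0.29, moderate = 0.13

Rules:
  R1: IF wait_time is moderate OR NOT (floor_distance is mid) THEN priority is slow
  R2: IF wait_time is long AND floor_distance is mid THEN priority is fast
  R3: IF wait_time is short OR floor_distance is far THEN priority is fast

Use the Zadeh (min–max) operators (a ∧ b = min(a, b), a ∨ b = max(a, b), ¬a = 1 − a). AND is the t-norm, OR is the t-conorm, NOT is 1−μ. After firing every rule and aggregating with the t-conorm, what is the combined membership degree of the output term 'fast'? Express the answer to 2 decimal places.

0.59

R1: moderate=0.13, ¬mid=1−0.39=0.61; OR[max(a, b)] → w = 0.61
R2: long=0.78, mid=0.39; AND[min(a, b)] → w = 0.39
R3: short=0.29, far=0.59; OR[max(a, b)] → w = 0.59
Rules with consequent 'fast': {R2, R3} → strengths 0.39, 0.59
Aggregate via t-conorm [max(a, b)]: 0.59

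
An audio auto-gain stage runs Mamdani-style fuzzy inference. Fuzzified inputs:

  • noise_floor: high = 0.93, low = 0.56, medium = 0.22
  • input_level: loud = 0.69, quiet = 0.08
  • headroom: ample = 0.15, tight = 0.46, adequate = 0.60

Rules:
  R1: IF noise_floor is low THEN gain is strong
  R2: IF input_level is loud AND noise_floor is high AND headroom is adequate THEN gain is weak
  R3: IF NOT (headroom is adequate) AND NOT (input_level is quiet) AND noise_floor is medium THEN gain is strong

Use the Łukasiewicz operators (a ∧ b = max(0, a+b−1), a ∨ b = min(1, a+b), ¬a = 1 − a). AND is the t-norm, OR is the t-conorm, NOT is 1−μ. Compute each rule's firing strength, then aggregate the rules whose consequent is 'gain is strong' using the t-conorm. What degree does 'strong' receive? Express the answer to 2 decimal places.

R1: low=0.56 → w = 0.56
R2: loud=0.69, high=0.93, adequate=0.60; AND[max(0, a+b−1)] → w = 0.22
R3: ¬adequate=1−0.60=0.40, ¬quiet=1−0.08=0.92, medium=0.22; AND[max(0, a+b−1)] → w = 0.00
Rules with consequent 'strong': {R1, R3} → strengths 0.56, 0.00
Aggregate via t-conorm [min(1, a+b)]: 0.56

0.56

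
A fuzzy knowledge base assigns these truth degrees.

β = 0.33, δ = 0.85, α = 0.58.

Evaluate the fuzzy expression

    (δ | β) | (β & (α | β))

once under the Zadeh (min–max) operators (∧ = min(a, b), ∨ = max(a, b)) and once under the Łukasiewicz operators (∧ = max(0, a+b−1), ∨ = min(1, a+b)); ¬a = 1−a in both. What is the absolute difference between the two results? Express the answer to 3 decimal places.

Under Zadeh (min–max):
  δ | β = max(a, b) on (0.85, 0.33) = 0.85
  α | β = max(a, b) on (0.58, 0.33) = 0.58
  β & (α | β) = min(a, b) on (0.33, 0.58) = 0.33
  (δ | β) | (β & (α | β)) = max(a, b) on (0.85, 0.33) = 0.85
  → value = 0.8500
Under Łukasiewicz:
  δ | β = min(1, a+b) on (0.85, 0.33) = 1.00
  α | β = min(1, a+b) on (0.58, 0.33) = 0.91
  β & (α | β) = max(0, a+b−1) on (0.33, 0.91) = 0.24
  (δ | β) | (β & (α | β)) = min(1, a+b) on (1.00, 0.24) = 1.00
  → value = 1.0000
|0.8500 − 1.0000| = 0.150

0.150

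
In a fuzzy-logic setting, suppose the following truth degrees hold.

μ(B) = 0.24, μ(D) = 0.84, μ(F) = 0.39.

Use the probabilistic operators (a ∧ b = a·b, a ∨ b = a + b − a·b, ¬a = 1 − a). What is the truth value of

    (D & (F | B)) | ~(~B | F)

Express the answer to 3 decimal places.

0.531

F | B = a + b − a·b on (0.3900, 0.2400) = 0.5364
D & (F | B) = a·b on (0.8400, 0.5364) = 0.4506
~B = 1 − 0.2400 = 0.7600
~B | F = a + b − a·b on (0.7600, 0.3900) = 0.8536
~(~B | F) = 1 − 0.8536 = 0.1464
(D & (F | B)) | ~(~B | F) = a + b − a·b on (0.4506, 0.1464) = 0.5310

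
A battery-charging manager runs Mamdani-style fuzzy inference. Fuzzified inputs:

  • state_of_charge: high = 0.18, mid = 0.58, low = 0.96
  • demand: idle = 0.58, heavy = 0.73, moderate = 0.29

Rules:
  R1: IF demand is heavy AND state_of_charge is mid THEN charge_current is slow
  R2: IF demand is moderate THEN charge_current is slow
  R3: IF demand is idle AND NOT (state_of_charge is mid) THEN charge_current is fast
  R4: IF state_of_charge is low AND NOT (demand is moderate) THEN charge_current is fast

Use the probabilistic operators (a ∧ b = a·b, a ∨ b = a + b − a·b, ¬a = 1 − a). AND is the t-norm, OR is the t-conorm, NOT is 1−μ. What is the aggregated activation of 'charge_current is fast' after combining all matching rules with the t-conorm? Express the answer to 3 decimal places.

R1: heavy=0.73, mid=0.58; AND[a·b] → w = 0.4234
R2: moderate=0.29 → w = 0.2900
R3: idle=0.58, ¬mid=1−0.58=0.42; AND[a·b] → w = 0.2436
R4: low=0.96, ¬moderate=1−0.29=0.71; AND[a·b] → w = 0.6816
Rules with consequent 'fast': {R3, R4} → strengths 0.2436, 0.6816
Aggregate via t-conorm [a + b − a·b]: 0.7592

0.759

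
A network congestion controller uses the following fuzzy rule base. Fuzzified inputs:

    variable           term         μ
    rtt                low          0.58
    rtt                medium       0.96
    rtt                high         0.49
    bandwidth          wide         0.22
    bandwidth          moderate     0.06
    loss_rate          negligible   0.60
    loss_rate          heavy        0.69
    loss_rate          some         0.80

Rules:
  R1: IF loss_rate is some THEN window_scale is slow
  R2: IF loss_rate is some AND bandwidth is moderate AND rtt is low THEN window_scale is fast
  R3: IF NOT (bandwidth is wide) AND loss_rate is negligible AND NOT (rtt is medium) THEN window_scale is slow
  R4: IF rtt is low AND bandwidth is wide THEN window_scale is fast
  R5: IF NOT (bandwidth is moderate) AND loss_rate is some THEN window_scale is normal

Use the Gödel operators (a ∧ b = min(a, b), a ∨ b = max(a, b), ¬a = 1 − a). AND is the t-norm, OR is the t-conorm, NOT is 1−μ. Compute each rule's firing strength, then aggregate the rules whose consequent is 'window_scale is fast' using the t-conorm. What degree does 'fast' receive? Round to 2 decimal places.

0.22

R1: some=0.80 → w = 0.80
R2: some=0.80, moderate=0.06, low=0.58; AND[min(a, b)] → w = 0.06
R3: ¬wide=1−0.22=0.78, negligible=0.60, ¬medium=1−0.96=0.04; AND[min(a, b)] → w = 0.04
R4: low=0.58, wide=0.22; AND[min(a, b)] → w = 0.22
R5: ¬moderate=1−0.06=0.94, some=0.80; AND[min(a, b)] → w = 0.80
Rules with consequent 'fast': {R2, R4} → strengths 0.06, 0.22
Aggregate via t-conorm [max(a, b)]: 0.22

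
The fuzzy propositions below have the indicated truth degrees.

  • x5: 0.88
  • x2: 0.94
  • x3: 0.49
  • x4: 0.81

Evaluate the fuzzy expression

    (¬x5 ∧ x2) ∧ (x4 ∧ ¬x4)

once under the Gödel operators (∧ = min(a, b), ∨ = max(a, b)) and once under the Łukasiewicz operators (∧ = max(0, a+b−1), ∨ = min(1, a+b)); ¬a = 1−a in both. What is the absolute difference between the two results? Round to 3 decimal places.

Under Gödel:
  ¬x5 = 1 − 0.88 = 0.12
  ¬x5 ∧ x2 = min(a, b) on (0.12, 0.94) = 0.12
  ¬x4 = 1 − 0.81 = 0.19
  x4 ∧ ¬x4 = min(a, b) on (0.81, 0.19) = 0.19
  (¬x5 ∧ x2) ∧ (x4 ∧ ¬x4) = min(a, b) on (0.12, 0.19) = 0.12
  → value = 0.1200
Under Łukasiewicz:
  ¬x5 = 1 − 0.88 = 0.12
  ¬x5 ∧ x2 = max(0, a+b−1) on (0.12, 0.94) = 0.06
  ¬x4 = 1 − 0.81 = 0.19
  x4 ∧ ¬x4 = max(0, a+b−1) on (0.81, 0.19) = 0.00
  (¬x5 ∧ x2) ∧ (x4 ∧ ¬x4) = max(0, a+b−1) on (0.06, 0.00) = 0.00
  → value = 0.0000
|0.1200 − 0.0000| = 0.120

0.120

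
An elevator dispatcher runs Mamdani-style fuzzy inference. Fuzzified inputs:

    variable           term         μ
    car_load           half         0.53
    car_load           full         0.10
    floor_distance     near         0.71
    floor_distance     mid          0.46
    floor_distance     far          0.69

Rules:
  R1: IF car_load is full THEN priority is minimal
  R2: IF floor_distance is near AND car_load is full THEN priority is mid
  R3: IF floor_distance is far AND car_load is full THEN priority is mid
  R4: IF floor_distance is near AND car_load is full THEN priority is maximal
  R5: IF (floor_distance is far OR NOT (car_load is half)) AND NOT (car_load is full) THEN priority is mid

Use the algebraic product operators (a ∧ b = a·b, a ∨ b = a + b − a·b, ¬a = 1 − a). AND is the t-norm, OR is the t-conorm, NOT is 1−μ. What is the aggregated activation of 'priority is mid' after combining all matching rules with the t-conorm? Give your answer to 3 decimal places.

R1: full=0.10 → w = 0.1000
R2: near=0.71, full=0.10; AND[a·b] → w = 0.0710
R3: far=0.69, full=0.10; AND[a·b] → w = 0.0690
R4: near=0.71, full=0.10; AND[a·b] → w = 0.0710
R5: (far=0.69 OR ¬half=1−0.53=0.47) = 0.8357; AND[a·b] with ¬full=1−0.10=0.90 → w = 0.7521
Rules with consequent 'mid': {R2, R3, R5} → strengths 0.0710, 0.0690, 0.7521
Aggregate via t-conorm [a + b − a·b]: 0.7856

0.786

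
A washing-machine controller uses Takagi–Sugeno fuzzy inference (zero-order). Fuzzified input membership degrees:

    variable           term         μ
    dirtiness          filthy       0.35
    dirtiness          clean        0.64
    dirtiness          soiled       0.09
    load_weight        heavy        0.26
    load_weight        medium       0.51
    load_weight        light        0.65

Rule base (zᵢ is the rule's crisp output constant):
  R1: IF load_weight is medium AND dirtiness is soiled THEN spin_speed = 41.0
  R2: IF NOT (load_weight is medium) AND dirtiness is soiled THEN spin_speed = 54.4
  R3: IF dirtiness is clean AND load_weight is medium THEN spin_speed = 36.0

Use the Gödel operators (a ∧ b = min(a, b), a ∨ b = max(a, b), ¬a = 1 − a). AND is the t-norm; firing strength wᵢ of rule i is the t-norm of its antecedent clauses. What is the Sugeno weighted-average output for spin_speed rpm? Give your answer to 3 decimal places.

R1 (z=41.0): medium=0.51, soiled=0.09; AND[min(a, b)] → w = 0.09
R2 (z=54.4): ¬medium=1−0.51=0.49, soiled=0.09; AND[min(a, b)] → w = 0.09
R3 (z=36.0): clean=0.64, medium=0.51; AND[min(a, b)] → w = 0.51
Weighted average = (0.09·41.0 + 0.09·54.4 + 0.51·36.0) / (0.09 + 0.09 + 0.51)
  = 26.9460 / 0.6900 = 39.052

39.052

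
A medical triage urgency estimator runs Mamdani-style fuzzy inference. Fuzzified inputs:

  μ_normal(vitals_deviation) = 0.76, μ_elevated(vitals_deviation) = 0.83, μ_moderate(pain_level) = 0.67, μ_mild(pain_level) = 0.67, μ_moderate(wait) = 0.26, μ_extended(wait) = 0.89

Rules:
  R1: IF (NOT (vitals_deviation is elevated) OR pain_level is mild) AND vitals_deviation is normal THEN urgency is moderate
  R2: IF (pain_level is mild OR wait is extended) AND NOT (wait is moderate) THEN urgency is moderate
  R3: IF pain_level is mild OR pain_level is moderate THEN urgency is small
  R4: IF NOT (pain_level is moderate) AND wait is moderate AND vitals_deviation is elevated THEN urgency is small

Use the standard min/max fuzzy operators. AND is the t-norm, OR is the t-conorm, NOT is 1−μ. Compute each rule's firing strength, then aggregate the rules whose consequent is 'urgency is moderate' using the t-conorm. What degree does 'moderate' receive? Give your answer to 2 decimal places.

R1: (¬elevated=1−0.83=0.17 OR mild=0.67) = 0.67; AND[min(a, b)] with normal=0.76 → w = 0.67
R2: (mild=0.67 OR extended=0.89) = 0.89; AND[min(a, b)] with ¬moderate=1−0.26=0.74 → w = 0.74
R3: mild=0.67, moderate=0.67; OR[max(a, b)] → w = 0.67
R4: ¬moderate=1−0.67=0.33, moderate=0.26, elevated=0.83; AND[min(a, b)] → w = 0.26
Rules with consequent 'moderate': {R1, R2} → strengths 0.67, 0.74
Aggregate via t-conorm [max(a, b)]: 0.74

0.74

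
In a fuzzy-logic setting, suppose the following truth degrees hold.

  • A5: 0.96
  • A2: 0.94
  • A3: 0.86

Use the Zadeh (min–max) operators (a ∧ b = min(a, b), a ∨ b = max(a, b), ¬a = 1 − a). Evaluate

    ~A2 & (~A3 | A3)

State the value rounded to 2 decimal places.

0.06

~A2 = 1 − 0.94 = 0.06
~A3 = 1 − 0.86 = 0.14
~A3 | A3 = max(a, b) on (0.14, 0.86) = 0.86
~A2 & (~A3 | A3) = min(a, b) on (0.06, 0.86) = 0.06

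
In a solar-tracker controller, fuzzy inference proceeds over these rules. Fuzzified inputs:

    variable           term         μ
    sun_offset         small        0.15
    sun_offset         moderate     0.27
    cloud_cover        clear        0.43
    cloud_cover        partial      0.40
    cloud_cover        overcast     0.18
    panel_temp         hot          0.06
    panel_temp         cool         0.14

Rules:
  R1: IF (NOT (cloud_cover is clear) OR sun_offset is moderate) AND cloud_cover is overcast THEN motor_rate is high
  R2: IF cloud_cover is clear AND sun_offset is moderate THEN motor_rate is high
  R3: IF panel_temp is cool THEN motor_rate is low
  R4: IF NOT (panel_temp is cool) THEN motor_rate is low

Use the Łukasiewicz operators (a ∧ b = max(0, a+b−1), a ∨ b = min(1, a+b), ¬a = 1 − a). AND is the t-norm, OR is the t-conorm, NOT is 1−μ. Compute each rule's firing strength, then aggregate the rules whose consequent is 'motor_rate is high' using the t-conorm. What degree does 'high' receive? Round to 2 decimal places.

0.02

R1: (¬clear=1−0.43=0.57 OR moderate=0.27) = 0.84; AND[max(0, a+b−1)] with overcast=0.18 → w = 0.02
R2: clear=0.43, moderate=0.27; AND[max(0, a+b−1)] → w = 0.00
R3: cool=0.14 → w = 0.14
R4: ¬cool=1−0.14=0.86 → w = 0.86
Rules with consequent 'high': {R1, R2} → strengths 0.02, 0.00
Aggregate via t-conorm [min(1, a+b)]: 0.02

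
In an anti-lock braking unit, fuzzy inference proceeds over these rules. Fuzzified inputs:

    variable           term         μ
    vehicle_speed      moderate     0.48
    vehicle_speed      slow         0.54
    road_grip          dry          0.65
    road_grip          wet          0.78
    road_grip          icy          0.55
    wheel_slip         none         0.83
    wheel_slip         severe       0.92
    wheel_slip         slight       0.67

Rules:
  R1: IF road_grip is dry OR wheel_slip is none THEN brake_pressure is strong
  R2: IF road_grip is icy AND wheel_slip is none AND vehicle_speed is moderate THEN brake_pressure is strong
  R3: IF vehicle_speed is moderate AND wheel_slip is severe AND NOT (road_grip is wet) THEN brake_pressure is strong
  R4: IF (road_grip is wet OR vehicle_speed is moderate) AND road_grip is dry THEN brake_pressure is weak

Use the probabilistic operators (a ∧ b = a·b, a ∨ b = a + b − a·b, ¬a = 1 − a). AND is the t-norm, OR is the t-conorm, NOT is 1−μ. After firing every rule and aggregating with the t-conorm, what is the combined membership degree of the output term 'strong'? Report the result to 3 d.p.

0.958

R1: dry=0.65, none=0.83; OR[a + b − a·b] → w = 0.9405
R2: icy=0.55, none=0.83, moderate=0.48; AND[a·b] → w = 0.2191
R3: moderate=0.48, severe=0.92, ¬wet=1−0.78=0.22; AND[a·b] → w = 0.0972
R4: (wet=0.78 OR moderate=0.48) = 0.8856; AND[a·b] with dry=0.65 → w = 0.5756
Rules with consequent 'strong': {R1, R2, R3} → strengths 0.9405, 0.2191, 0.0972
Aggregate via t-conorm [a + b − a·b]: 0.9581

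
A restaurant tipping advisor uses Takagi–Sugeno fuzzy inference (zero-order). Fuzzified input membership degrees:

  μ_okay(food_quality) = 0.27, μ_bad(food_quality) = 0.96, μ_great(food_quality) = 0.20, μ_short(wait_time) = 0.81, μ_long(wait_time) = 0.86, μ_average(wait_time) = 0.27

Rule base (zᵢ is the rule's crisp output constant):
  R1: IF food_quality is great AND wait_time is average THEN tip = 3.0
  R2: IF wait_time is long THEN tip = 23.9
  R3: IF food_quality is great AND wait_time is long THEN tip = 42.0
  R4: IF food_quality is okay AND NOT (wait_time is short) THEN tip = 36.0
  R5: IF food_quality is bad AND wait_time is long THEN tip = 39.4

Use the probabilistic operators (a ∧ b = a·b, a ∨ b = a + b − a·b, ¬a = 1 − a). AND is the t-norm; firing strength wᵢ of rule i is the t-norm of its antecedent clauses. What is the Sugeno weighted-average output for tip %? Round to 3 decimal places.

R1 (z=3.0): great=0.20, average=0.27; AND[a·b] → w = 0.0540
R2 (z=23.9): long=0.86 → w = 0.8600
R3 (z=42.0): great=0.20, long=0.86; AND[a·b] → w = 0.1720
R4 (z=36.0): okay=0.27, ¬short=1−0.81=0.19; AND[a·b] → w = 0.0513
R5 (z=39.4): bad=0.96, long=0.86; AND[a·b] → w = 0.8256
Weighted average = (0.0540·3.0 + 0.8600·23.9 + 0.1720·42.0 + 0.0513·36.0 + 0.8256·39.4) / (0.0540 + 0.8600 + 0.1720 + 0.0513 + 0.8256)
  = 62.3154 / 1.9629 = 31.747

31.747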